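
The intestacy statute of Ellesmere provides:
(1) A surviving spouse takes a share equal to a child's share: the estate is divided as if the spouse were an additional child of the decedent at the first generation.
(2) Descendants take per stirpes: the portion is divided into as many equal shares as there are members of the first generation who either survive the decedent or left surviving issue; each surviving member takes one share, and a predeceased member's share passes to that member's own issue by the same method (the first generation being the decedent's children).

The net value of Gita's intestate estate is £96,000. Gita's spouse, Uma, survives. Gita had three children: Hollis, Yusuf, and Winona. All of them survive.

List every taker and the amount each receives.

The spouse counts as an additional share at the children's level, so there are 4 primary shares of £24,000. Uma takes one such share (£24,000).
The children's combined portion (£72,000) is divided into 3 shares of £24,000: Hollis, Yusuf, and Winona each take £24,000.

Uma: £24,000; Hollis: £24,000; Yusuf: £24,000; Winona: £24,000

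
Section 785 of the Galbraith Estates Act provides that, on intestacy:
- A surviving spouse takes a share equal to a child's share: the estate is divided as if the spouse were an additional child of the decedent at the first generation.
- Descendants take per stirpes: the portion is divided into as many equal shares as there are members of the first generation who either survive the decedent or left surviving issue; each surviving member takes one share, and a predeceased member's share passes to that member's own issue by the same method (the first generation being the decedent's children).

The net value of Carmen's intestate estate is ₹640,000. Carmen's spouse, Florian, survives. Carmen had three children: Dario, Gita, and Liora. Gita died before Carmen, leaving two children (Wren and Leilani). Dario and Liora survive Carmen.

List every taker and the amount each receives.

The spouse counts as an additional share at the children's level, so there are 4 primary shares of ₹160,000. Florian takes one such share (₹160,000).
The children's combined portion (₹480,000) is divided into 3 shares of ₹160,000: Dario and Liora each take ₹160,000; Gita's ₹160,000 share passes to Gita's issue.
Gita's share (₹160,000) is divided into 2 shares of ₹80,000: Wren and Leilani each take ₹80,000.

Florian: ₹160,000; Dario: ₹160,000; Wren: ₹80,000; Leilani: ₹80,000; Liora: ₹160,000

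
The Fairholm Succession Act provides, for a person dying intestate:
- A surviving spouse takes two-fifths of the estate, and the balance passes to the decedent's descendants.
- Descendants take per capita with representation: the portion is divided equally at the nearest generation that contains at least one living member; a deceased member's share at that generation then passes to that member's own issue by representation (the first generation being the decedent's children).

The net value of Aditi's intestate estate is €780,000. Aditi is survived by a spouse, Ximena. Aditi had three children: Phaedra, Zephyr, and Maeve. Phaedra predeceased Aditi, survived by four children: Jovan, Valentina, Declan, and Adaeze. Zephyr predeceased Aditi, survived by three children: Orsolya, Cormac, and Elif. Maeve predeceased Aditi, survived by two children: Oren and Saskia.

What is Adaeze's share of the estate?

Ximena takes two-fifths of €780,000 = €312,000. The remaining €468,000 passes to the descendants.
No child survives, so the initial division is made at the grandchildren's generation.
The descendants' portion (€468,000) is divided into 9 shares of €52,000: Jovan, Valentina, Declan, Adaeze, Orsolya, Cormac, Elif, Oren, and Saskia each take €52,000.

Adaeze receives €52,000.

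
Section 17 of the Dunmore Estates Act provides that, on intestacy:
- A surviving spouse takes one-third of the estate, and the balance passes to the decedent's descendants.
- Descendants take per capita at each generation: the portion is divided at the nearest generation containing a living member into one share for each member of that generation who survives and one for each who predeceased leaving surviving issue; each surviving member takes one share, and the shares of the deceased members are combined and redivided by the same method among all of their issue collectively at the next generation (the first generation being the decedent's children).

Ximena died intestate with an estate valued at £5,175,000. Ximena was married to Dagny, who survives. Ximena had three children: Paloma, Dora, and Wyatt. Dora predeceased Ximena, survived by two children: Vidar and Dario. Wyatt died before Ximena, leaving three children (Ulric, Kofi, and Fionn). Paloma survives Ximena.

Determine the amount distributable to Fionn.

Fionn receives £460,000.

Dagny takes one-third of £5,175,000 = £1,725,000. The remaining £3,450,000 passes to the descendants.
The descendants' portion (£3,450,000) is divided at the children's generation into 3 shares of £1,150,000. Paloma takes £1,150,000. The 2 shares of the deceased (Dora and Wyatt) are combined into a pool of £2,300,000.
That pool (£2,300,000) is divided at the grandchildren's generation equally among Vidar, Dario, Ulric, Kofi, and Fionn: £460,000 each.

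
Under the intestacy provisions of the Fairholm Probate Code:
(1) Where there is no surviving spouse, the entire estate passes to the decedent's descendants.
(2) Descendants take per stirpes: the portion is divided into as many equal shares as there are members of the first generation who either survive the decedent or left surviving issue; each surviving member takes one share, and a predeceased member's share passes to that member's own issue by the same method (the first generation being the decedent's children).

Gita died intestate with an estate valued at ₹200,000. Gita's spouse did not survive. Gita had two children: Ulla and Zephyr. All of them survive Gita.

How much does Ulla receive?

The entire ₹200,000 passes to the descendants.
That amount (₹200,000) is divided into 2 shares of ₹100,000: Ulla and Zephyr each take ₹100,000.

Ulla receives ₹100,000.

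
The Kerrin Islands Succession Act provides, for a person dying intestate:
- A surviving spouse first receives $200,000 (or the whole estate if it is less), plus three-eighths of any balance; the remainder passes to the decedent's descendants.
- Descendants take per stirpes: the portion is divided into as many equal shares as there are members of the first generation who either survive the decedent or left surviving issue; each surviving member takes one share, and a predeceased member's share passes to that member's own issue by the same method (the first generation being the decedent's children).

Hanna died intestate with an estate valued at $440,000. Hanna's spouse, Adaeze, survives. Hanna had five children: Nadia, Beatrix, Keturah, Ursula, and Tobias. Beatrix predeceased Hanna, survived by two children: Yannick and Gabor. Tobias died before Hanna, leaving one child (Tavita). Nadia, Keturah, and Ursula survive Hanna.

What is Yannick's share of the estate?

Yannick receives $15,000.

Adaeze first takes $200,000, leaving a balance of $240,000. Adaeze then takes three-eighths of the balance ($90,000), for a total of $290,000. The remaining $150,000 passes to the descendants.
The descendants' portion ($150,000) is divided into 5 shares of $30,000: Nadia, Keturah, and Ursula each take $30,000; Beatrix's $30,000 share passes to Beatrix's issue; Tobias's $30,000 share passes to Tobias's issue.
Beatrix's share ($30,000) is divided into 2 shares of $15,000: Yannick and Gabor each take $15,000.
Tobias's share ($30,000) passes entirely to Tavita.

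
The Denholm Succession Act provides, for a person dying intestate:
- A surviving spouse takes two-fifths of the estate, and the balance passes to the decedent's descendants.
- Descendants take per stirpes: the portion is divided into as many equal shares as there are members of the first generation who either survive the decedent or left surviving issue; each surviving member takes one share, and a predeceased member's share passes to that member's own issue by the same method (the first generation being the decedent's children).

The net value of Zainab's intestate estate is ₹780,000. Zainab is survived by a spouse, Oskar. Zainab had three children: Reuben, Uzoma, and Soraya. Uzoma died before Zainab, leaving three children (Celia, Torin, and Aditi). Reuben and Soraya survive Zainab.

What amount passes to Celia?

Celia receives ₹52,000.

Oskar takes two-fifths of ₹780,000 = ₹312,000. The remaining ₹468,000 passes to the descendants.
The descendants' portion (₹468,000) is divided into 3 shares of ₹156,000: Reuben and Soraya each take ₹156,000; Uzoma's ₹156,000 share passes to Uzoma's issue.
Uzoma's share (₹156,000) is divided into 3 shares of ₹52,000: Celia, Torin, and Aditi each take ₹52,000.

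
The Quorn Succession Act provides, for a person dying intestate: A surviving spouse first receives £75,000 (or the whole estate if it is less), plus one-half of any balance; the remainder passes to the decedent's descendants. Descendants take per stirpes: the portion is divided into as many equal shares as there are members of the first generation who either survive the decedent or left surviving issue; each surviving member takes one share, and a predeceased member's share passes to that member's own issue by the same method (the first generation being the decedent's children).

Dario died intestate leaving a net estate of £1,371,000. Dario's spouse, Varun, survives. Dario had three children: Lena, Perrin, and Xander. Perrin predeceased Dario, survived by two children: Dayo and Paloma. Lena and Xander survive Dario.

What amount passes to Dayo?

Dayo receives £108,000.

Varun first takes £75,000, leaving a balance of £1,296,000. Varun then takes one-half of the balance (£648,000), for a total of £723,000. The remaining £648,000 passes to the descendants.
The descendants' portion (£648,000) is divided into 3 shares of £216,000: Lena and Xander each take £216,000; Perrin's £216,000 share passes to Perrin's issue.
Perrin's share (£216,000) is divided into 2 shares of £108,000: Dayo and Paloma each take £108,000.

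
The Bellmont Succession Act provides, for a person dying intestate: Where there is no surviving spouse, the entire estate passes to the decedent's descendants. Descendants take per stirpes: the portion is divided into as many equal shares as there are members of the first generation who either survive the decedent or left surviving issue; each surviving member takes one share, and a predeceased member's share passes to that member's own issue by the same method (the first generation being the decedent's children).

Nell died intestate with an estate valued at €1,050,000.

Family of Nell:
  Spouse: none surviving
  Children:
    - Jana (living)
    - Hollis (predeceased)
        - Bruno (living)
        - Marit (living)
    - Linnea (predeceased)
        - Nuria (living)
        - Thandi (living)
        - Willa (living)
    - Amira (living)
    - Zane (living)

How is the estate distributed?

The entire €1,050,000 passes to the descendants.
That amount (€1,050,000) is divided into 5 shares of €210,000: Jana, Amira, and Zane each take €210,000; Hollis's €210,000 share passes to Hollis's issue; Linnea's €210,000 share passes to Linnea's issue.
Hollis's share (€210,000) is divided into 2 shares of €105,000: Bruno and Marit each take €105,000.
Linnea's share (€210,000) is divided into 3 shares of €70,000: Nuria, Thandi, and Willa each take €70,000.

Jana: €210,000; Bruno: €105,000; Marit: €105,000; Nuria: €70,000; Thandi: €70,000; Willa: €70,000; Amira: €210,000; Zane: €210,000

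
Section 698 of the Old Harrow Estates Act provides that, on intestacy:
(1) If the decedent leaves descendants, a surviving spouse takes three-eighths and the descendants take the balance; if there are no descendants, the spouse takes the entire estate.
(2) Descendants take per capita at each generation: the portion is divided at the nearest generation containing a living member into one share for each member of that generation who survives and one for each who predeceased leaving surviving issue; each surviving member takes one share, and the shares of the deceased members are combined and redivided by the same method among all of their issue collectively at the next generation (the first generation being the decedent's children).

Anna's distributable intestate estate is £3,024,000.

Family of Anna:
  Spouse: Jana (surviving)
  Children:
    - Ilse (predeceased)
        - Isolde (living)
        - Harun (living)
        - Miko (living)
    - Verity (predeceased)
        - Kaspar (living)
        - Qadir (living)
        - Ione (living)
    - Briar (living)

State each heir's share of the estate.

Jana takes three-eighths of £3,024,000 = £1,134,000. The remaining £1,890,000 passes to the descendants.
The descendants' portion (£1,890,000) is divided at the children's generation into 3 shares of £630,000. Briar takes £630,000. The 2 shares of the deceased (Ilse and Verity) are combined into a pool of £1,260,000.
That pool (£1,260,000) is divided at the grandchildren's generation equally among Isolde, Harun, Miko, Kaspar, Qadir, and Ione: £210,000 each.

Jana: £1,134,000; Isolde: £210,000; Harun: £210,000; Miko: £210,000; Kaspar: £210,000; Qadir: £210,000; Ione: £210,000; Briar: £630,000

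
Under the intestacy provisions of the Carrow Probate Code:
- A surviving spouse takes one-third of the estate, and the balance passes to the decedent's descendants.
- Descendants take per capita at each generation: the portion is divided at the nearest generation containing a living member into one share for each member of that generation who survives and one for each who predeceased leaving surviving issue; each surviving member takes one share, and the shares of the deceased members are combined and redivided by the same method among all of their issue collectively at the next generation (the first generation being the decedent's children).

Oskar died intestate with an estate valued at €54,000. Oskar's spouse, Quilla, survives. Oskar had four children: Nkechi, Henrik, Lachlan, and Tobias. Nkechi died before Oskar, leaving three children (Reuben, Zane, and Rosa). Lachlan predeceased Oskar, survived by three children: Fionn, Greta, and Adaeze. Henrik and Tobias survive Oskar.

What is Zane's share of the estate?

Quilla takes one-third of €54,000 = €18,000. The remaining €36,000 passes to the descendants.
The descendants' portion (€36,000) is divided at the children's generation into 4 shares of €9,000. Henrik and Tobias each take €9,000. The 2 shares of the deceased (Nkechi and Lachlan) are combined into a pool of €18,000.
That pool (€18,000) is divided at the grandchildren's generation equally among Reuben, Zane, Rosa, Fionn, Greta, and Adaeze: €3,000 each.

Zane receives €3,000.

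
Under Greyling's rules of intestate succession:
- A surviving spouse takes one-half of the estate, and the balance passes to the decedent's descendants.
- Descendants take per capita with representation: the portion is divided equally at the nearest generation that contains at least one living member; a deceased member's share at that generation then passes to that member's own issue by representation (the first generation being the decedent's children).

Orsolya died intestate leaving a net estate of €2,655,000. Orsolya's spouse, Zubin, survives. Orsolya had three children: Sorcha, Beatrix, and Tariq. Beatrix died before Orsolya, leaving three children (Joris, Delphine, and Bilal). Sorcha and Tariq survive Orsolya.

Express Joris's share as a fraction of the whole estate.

Zubin takes one-half of €2,655,000 = €1,327,500. The remaining €1,327,500 passes to the descendants.
The descendants' portion (€1,327,500) is divided into 3 shares of €442,500: Sorcha and Tariq each take €442,500; Beatrix's €442,500 share passes to Beatrix's issue.
Beatrix's share (€442,500) is divided into 3 shares of €147,500: Joris, Delphine, and Bilal each take €147,500.

Joris receives 1/18 of the estate.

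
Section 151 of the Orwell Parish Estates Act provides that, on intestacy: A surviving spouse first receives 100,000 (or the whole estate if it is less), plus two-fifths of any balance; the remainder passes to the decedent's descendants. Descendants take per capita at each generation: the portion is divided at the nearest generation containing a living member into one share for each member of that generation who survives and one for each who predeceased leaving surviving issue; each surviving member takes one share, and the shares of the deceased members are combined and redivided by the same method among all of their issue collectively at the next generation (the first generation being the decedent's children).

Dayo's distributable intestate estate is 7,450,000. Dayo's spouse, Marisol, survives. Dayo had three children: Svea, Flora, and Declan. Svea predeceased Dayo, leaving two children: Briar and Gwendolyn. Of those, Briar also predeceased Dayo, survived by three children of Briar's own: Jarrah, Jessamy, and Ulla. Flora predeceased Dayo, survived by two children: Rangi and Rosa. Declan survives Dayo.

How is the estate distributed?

Marisol first takes 100,000, leaving a balance of 7,350,000. Marisol then takes two-fifths of the balance (2,940,000), for a total of 3,040,000. The remaining 4,410,000 passes to the descendants.
The descendants' portion (4,410,000) is divided at the children's generation into 3 shares of 1,470,000. Declan takes 1,470,000. The 2 shares of the deceased (Svea and Flora) are combined into a pool of 2,940,000.
That pool (2,940,000) is divided at the grandchildren's generation into 4 shares of 735,000. Gwendolyn, Rangi, and Rosa each take 735,000. The remaining share for the deceased Briar (735,000) is carried to the next generation.
That pool (735,000) is divided at the great-grandchildren's generation equally among Jarrah, Jessamy, and Ulla: 245,000 each.

Marisol: 3,040,000; Jarrah: 245,000; Jessamy: 245,000; Ulla: 245,000; Gwendolyn: 735,000; Rangi: 735,000; Rosa: 735,000; Declan: 1,470,000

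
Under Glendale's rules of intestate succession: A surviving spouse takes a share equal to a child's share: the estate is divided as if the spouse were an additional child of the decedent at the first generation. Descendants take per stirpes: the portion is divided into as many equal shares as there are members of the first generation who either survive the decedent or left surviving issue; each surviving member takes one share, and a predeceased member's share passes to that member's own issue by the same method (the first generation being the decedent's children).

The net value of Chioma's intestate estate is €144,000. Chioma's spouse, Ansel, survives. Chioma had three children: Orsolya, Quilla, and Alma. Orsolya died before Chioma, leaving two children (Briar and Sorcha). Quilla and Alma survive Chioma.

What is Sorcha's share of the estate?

Sorcha receives €18,000.

The spouse counts as an additional share at the children's level, so there are 4 primary shares of €36,000. Ansel takes one such share (€36,000).
The children's combined portion (€108,000) is divided into 3 shares of €36,000: Quilla and Alma each take €36,000; Orsolya's €36,000 share passes to Orsolya's issue.
Orsolya's share (€36,000) is divided into 2 shares of €18,000: Briar and Sorcha each take €18,000.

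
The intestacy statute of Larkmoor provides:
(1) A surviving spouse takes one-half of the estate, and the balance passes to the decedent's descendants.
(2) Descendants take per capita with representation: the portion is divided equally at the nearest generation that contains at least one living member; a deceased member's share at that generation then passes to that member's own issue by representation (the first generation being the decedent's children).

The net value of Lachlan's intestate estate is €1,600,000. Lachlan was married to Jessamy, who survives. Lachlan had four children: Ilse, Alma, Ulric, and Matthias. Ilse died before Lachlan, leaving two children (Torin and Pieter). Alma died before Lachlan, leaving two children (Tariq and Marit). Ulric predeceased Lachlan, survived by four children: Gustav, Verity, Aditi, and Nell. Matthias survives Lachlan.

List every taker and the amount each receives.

Jessamy: €800,000; Torin: €100,000; Pieter: €100,000; Tariq: €100,000; Marit: €100,000; Gustav: €50,000; Verity: €50,000; Aditi: €50,000; Nell: €50,000; Matthias: €200,000

Jessamy takes one-half of €1,600,000 = €800,000. The remaining €800,000 passes to the descendants.
The descendants' portion (€800,000) is divided into 4 shares of €200,000: Matthias takes €200,000; Ilse's €200,000 share passes to Ilse's issue; Alma's €200,000 share passes to Alma's issue; Ulric's €200,000 share passes to Ulric's issue.
Ilse's share (€200,000) is divided into 2 shares of €100,000: Torin and Pieter each take €100,000.
Alma's share (€200,000) is divided into 2 shares of €100,000: Tariq and Marit each take €100,000.
Ulric's share (€200,000) is divided into 4 shares of €50,000: Gustav, Verity, Aditi, and Nell each take €50,000.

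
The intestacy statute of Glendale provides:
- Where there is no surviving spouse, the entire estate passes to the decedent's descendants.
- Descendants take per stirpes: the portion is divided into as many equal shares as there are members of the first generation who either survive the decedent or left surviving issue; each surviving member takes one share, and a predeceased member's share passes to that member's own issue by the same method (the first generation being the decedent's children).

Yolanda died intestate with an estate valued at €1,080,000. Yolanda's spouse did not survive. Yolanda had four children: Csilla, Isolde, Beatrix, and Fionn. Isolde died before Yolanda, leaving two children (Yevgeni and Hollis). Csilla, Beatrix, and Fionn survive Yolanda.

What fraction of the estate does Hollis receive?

The entire €1,080,000 passes to the descendants.
That amount (€1,080,000) is divided into 4 shares of €270,000: Csilla, Beatrix, and Fionn each take €270,000; Isolde's €270,000 share passes to Isolde's issue.
Isolde's share (€270,000) is divided into 2 shares of €135,000: Yevgeni and Hollis each take €135,000.

Hollis receives 1/8 of the estate.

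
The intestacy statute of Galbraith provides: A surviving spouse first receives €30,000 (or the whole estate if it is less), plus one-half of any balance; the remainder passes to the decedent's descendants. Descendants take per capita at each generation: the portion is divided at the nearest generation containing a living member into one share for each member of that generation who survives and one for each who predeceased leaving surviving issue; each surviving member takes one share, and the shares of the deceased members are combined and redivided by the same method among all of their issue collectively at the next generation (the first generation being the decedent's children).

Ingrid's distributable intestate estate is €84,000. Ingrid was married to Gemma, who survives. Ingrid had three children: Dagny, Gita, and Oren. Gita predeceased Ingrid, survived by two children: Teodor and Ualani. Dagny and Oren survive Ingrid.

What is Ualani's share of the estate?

Gemma first takes €30,000, leaving a balance of €54,000. Gemma then takes one-half of the balance (€27,000), for a total of €57,000. The remaining €27,000 passes to the descendants.
The descendants' portion (€27,000) is divided at the children's generation into 3 shares of €9,000. Dagny and Oren each take €9,000. The remaining share for the deceased Gita (€9,000) is carried to the next generation.
That pool (€9,000) is divided at the grandchildren's generation equally among Teodor and Ualani: €4,500 each.

Ualani receives €4,500.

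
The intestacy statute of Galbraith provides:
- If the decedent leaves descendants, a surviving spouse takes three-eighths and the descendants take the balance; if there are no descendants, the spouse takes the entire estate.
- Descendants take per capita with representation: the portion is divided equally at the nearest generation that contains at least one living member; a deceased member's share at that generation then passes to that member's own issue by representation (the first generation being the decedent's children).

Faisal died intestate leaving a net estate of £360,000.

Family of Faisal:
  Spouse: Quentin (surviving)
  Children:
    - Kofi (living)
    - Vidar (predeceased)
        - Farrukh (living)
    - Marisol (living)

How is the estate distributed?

Quentin: £135,000; Kofi: £75,000; Farrukh: £75,000; Marisol: £75,000

Quentin takes three-eighths of £360,000 = £135,000. The remaining £225,000 passes to the descendants.
The descendants' portion (£225,000) is divided into 3 shares of £75,000: Kofi and Marisol each take £75,000; Vidar's £75,000 share passes to Vidar's issue.
Vidar's share (£75,000) passes entirely to Farrukh.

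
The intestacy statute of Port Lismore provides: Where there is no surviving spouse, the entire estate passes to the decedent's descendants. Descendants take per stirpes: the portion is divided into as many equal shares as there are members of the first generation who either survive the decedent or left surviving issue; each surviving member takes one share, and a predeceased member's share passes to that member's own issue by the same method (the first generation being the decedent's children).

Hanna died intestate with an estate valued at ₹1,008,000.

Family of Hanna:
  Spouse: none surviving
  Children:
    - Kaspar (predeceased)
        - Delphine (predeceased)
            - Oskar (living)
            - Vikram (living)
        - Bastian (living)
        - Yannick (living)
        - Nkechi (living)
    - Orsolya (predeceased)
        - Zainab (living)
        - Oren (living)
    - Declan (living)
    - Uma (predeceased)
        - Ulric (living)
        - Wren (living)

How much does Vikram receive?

The entire ₹1,008,000 passes to the descendants.
That amount (₹1,008,000) is divided into 4 shares of ₹252,000: Declan takes ₹252,000; Kaspar's ₹252,000 share passes to Kaspar's issue; Orsolya's ₹252,000 share passes to Orsolya's issue; Uma's ₹252,000 share passes to Uma's issue.
Kaspar's share (₹252,000) is divided into 4 shares of ₹63,000: Bastian, Yannick, and Nkechi each take ₹63,000; Delphine's ₹63,000 share passes to Delphine's issue.
Delphine's share (₹63,000) is divided into 2 shares of ₹31,500: Oskar and Vikram each take ₹31,500.
Orsolya's share (₹252,000) is divided into 2 shares of ₹126,000: Zainab and Oren each take ₹126,000.
Uma's share (₹252,000) is divided into 2 shares of ₹126,000: Ulric and Wren each take ₹126,000.

Vikram receives ₹31,500.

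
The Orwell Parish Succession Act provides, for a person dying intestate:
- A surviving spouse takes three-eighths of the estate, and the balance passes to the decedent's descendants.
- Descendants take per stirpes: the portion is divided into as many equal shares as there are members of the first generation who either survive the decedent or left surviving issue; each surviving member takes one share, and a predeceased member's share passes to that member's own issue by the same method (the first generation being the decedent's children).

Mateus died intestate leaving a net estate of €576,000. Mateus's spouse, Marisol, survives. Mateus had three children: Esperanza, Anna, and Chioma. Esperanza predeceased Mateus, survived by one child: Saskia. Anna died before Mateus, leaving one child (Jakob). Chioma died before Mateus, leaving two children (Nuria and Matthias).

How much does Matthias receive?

Marisol takes three-eighths of €576,000 = €216,000. The remaining €360,000 passes to the descendants.
The descendants' portion (€360,000) is divided into 3 shares of €120,000: Esperanza's €120,000 share passes to Esperanza's issue; Anna's €120,000 share passes to Anna's issue; Chioma's €120,000 share passes to Chioma's issue.
Esperanza's share (€120,000) passes entirely to Saskia.
Anna's share (€120,000) passes entirely to Jakob.
Chioma's share (€120,000) is divided into 2 shares of €60,000: Nuria and Matthias each take €60,000.

Matthias receives €60,000.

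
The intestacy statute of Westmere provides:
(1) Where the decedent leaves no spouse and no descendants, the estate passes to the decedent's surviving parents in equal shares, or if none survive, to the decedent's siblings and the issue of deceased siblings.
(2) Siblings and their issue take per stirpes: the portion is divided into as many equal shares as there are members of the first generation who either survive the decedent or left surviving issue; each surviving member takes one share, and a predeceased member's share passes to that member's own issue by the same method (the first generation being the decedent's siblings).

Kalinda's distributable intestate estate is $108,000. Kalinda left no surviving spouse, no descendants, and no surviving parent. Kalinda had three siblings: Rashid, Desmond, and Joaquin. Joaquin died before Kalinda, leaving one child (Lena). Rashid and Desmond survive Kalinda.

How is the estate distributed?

The entire $108,000 passes to the siblings and their issue.
That amount ($108,000) is divided into 3 shares of $36,000: Rashid and Desmond each take $36,000; Joaquin's $36,000 share passes to Joaquin's issue.
Joaquin's share ($36,000) passes entirely to Lena.

Rashid: $36,000; Desmond: $36,000; Lena: $36,000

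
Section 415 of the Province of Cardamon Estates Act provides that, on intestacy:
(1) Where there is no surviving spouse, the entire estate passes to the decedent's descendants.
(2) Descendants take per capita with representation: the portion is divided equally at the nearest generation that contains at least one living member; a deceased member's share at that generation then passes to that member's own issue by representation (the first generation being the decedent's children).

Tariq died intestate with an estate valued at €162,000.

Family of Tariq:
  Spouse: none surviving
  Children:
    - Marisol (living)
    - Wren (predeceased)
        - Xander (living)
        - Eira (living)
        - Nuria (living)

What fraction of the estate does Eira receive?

The entire €162,000 passes to the descendants.
That amount (€162,000) is divided into 2 shares of €81,000: Marisol takes €81,000; Wren's €81,000 share passes to Wren's issue.
Wren's share (€81,000) is divided into 3 shares of €27,000: Xander, Eira, and Nuria each take €27,000.

Eira receives 1/6 of the estate.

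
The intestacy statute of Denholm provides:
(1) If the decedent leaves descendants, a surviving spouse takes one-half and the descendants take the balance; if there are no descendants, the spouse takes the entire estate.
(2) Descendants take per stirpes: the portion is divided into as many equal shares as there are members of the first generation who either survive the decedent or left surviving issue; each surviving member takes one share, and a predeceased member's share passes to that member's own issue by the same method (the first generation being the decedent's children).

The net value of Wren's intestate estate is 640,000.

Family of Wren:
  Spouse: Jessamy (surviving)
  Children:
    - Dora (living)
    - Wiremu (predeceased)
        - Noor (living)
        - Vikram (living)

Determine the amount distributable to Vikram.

Vikram receives 80,000.

Jessamy takes one-half of 640,000 = 320,000. The remaining 320,000 passes to the descendants.
The descendants' portion (320,000) is divided into 2 shares of 160,000: Dora takes 160,000; Wiremu's 160,000 share passes to Wiremu's issue.
Wiremu's share (160,000) is divided into 2 shares of 80,000: Noor and Vikram each take 80,000.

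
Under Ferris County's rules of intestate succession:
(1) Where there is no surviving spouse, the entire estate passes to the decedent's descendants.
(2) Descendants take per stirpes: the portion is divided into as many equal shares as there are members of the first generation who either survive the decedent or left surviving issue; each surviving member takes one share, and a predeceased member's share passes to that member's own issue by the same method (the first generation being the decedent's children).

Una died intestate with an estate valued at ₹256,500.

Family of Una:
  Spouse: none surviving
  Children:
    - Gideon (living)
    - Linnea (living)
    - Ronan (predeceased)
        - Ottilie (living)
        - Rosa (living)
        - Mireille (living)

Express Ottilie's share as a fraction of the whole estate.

Ottilie receives 1/9 of the estate.

The entire ₹256,500 passes to the descendants.
That amount (₹256,500) is divided into 3 shares of ₹85,500: Gideon and Linnea each take ₹85,500; Ronan's ₹85,500 share passes to Ronan's issue.
Ronan's share (₹85,500) is divided into 3 shares of ₹28,500: Ottilie, Rosa, and Mireille each take ₹28,500.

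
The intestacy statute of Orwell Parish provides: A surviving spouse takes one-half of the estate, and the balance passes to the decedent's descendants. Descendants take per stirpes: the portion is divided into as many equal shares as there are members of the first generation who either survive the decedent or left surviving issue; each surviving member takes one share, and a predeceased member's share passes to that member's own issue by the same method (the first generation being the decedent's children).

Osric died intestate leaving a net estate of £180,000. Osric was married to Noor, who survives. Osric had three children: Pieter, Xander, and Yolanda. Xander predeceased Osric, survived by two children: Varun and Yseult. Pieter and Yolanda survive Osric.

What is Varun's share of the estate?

Noor takes one-half of £180,000 = £90,000. The remaining £90,000 passes to the descendants.
The descendants' portion (£90,000) is divided into 3 shares of £30,000: Pieter and Yolanda each take £30,000; Xander's £30,000 share passes to Xander's issue.
Xander's share (£30,000) is divided into 2 shares of £15,000: Varun and Yseult each take £15,000.

Varun receives £15,000.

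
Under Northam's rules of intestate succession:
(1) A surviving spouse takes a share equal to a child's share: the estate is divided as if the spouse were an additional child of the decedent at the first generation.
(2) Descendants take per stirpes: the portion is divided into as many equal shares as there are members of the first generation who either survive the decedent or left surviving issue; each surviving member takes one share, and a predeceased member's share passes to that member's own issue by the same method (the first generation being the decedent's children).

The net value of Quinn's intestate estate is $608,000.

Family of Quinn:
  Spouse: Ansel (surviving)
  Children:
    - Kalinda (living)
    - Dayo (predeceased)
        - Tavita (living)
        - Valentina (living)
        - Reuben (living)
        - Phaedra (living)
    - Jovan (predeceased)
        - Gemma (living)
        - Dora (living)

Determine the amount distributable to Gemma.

Gemma receives $76,000.

The spouse counts as an additional share at the children's level, so there are 4 primary shares of $152,000. Ansel takes one such share ($152,000).
The children's combined portion ($456,000) is divided into 3 shares of $152,000: Kalinda takes $152,000; Dayo's $152,000 share passes to Dayo's issue; Jovan's $152,000 share passes to Jovan's issue.
Dayo's share ($152,000) is divided into 4 shares of $38,000: Tavita, Valentina, Reuben, and Phaedra each take $38,000.
Jovan's share ($152,000) is divided into 2 shares of $76,000: Gemma and Dora each take $76,000.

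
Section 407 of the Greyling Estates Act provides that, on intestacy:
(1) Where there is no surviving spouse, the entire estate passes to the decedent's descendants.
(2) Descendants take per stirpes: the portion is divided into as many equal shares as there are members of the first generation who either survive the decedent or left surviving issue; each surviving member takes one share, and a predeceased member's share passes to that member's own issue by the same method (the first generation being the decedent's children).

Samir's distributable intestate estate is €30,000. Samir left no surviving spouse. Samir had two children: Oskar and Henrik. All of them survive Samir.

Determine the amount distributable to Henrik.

Henrik receives €15,000.

The entire €30,000 passes to the descendants.
That amount (€30,000) is divided into 2 shares of €15,000: Oskar and Henrik each take €15,000.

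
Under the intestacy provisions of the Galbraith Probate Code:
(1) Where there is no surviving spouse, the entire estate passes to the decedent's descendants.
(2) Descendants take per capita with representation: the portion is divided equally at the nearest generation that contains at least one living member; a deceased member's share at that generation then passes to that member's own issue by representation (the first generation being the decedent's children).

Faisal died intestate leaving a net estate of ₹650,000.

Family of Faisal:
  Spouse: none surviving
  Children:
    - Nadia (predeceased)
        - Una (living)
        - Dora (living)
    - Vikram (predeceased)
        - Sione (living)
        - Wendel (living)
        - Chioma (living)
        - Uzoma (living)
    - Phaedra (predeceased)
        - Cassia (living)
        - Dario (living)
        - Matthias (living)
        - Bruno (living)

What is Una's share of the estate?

The entire ₹650,000 passes to the descendants.
No child survives, so the initial division is made at the grandchildren's generation.
That amount (₹650,000) is divided into 10 shares of ₹65,000: Una, Dora, Sione, Wendel, Chioma, Uzoma, Cassia, Dario, Matthias, and Bruno each take ₹65,000.

Una receives ₹65,000.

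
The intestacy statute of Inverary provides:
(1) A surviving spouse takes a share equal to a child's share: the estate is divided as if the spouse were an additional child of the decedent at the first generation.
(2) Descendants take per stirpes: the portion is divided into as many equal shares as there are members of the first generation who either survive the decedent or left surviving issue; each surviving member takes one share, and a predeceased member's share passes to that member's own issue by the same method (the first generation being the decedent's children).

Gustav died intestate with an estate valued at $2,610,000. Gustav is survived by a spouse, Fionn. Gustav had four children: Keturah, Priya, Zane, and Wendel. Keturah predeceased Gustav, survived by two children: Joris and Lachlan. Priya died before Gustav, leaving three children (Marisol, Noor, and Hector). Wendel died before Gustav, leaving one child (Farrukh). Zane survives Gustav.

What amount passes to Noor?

The spouse counts as an additional share at the children's level, so there are 5 primary shares of $522,000. Fionn takes one such share ($522,000).
The children's combined portion ($2,088,000) is divided into 4 shares of $522,000: Zane takes $522,000; Keturah's $522,000 share passes to Keturah's issue; Priya's $522,000 share passes to Priya's issue; Wendel's $522,000 share passes to Wendel's issue.
Keturah's share ($522,000) is divided into 2 shares of $261,000: Joris and Lachlan each take $261,000.
Priya's share ($522,000) is divided into 3 shares of $174,000: Marisol, Noor, and Hector each take $174,000.
Wendel's share ($522,000) passes entirely to Farrukh.

Noor receives $174,000.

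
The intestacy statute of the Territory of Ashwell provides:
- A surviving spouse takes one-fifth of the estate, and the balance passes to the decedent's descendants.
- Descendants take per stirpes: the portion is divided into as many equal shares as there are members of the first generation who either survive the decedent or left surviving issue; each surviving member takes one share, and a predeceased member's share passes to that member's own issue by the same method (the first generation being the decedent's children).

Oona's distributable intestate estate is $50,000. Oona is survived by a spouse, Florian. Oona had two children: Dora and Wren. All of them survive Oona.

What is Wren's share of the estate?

Florian takes one-fifth of $50,000 = $10,000. The remaining $40,000 passes to the descendants.
The descendants' portion ($40,000) is divided into 2 shares of $20,000: Dora and Wren each take $20,000.

Wren receives $20,000.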